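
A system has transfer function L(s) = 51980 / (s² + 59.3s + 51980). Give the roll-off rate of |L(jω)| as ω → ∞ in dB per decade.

-40 dB/decade

With 0 zeros and 2 poles, the high-frequency asymptotic slope is 20 × (0 − 2) = -40 dB/decade.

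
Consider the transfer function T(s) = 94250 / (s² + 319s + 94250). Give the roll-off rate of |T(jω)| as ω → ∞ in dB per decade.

-40 dB/decade

With 0 zeros and 2 poles, the high-frequency asymptotic slope is 20 × (0 − 2) = -40 dB/decade.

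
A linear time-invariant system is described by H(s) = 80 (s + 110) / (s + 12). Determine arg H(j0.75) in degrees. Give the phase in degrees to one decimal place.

-3.2°

∠(j0.75 + 110) = arctan(0.75/110) = 0.39°
∠(j0.75 + 12) = arctan(0.75/12) = 3.58°
∠H(j0.75) = 0.39° − 3.58° = -3.19°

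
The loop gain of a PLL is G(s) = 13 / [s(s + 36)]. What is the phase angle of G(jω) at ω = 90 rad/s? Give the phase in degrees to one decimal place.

∠(j90 + 36) = arctan(90/36) = 68.20°
∠(j90) = 90.00°
∠G(j90) = − (68.20° + 90.00°) = -158.20°

-158.2°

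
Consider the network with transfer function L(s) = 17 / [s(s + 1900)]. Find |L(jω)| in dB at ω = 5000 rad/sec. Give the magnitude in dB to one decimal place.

|j5000 + 1900| = √(5000² + 1900²) = 5349
|j5000| = 5000
|L(j5000)| = 17 / (5349 × 5000) = 6.3565e-07
20 log₁₀(6.3565e-07) = -123.94 dB

-123.9 dB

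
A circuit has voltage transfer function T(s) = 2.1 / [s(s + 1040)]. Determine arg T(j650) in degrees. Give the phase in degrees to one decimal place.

-122.0°

∠(j650 + 1040) = arctan(650/1040) = 32.01°
∠(j650) = 90.00°
∠T(j650) = − (32.01° + 90.00°) = -122.01°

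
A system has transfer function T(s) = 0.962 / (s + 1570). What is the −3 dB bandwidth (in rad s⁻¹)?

1570 rad s⁻¹

For a single-pole low-pass, the −3 dB point is at the pole: ω = 1570 rad s⁻¹.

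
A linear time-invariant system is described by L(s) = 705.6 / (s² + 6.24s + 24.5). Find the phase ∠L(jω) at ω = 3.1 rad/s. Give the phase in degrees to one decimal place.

∠[(j3.1)² + 6.24(j3.1) + 24.5] = ∠[14.89 + j19.344] = 52.41°
∠L(j3.1) = −52.41° = -52.41°

-52.4 deg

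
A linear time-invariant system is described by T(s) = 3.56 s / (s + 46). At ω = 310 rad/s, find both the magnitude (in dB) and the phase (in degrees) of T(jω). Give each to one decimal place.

|T| = 10.9 dB, ∠T = 8.4°

|j310| = 310
|j310 + 46| = √(310² + 46²) = 313.4
|T(j310)| = 3.56 × 310 / 313.4 = 3.5214
20 log₁₀(3.5214) = 10.93 dB
∠(j310) = 90.00°
∠(j310 + 46) = arctan(310/46) = 81.56°
∠T(j310) = 90.00° − 81.56° = 8.44°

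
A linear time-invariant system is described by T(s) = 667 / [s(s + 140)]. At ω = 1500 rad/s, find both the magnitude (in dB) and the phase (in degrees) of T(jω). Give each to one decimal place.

|T| = -70.6 dB, ∠T = -174.7°

|j1500 + 140| = √(1500² + 140²) = 1507
|j1500| = 1500
|T(j1500)| = 667 / (1507 × 1500) = 0.00029516
20 log₁₀(0.00029516) = -70.60 dB
∠(j1500 + 140) = arctan(1500/140) = 84.67°
∠(j1500) = 90.00°
∠T(j1500) = − (84.67° + 90.00°) = -174.67°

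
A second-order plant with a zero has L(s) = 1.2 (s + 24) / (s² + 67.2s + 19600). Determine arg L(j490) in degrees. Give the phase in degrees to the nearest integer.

∠(j490 + 24) = arctan(490/24) = 87.20°
∠[(j490)² + 67.2(j490) + 19600] = ∠[-2.205e+05 + j32928] = 171.51°
∠L(j490) = 87.20° − 171.51° = -84.31°

-84°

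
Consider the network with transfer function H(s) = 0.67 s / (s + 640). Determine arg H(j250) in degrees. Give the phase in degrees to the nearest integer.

69°

∠(j250) = 90.00°
∠(j250 + 640) = arctan(250/640) = 21.34°
∠H(j250) = 90.00° − 21.34° = 68.66°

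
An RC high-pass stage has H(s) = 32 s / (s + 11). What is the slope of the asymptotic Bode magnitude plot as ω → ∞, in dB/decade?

0 dB/decade

With 1 zero and 1 pole, the high-frequency asymptotic slope is 20 × (1 − 1) = 0 dB/decade.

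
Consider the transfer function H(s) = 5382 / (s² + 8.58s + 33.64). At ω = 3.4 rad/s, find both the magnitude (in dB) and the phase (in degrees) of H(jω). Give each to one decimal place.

|H| = 43.4 dB, ∠H = -52.9°

|(j3.4)² + 8.58(j3.4) + 33.64| = |22.08 + j29.172| = 36.59
|H(j3.4)| = 5382 / 36.59 = 147.11
20 log₁₀(147.11) = 43.35 dB
∠[(j3.4)² + 8.58(j3.4) + 33.64] = ∠[22.08 + j29.172] = 52.88°
∠H(j3.4) = −52.88° = -52.88°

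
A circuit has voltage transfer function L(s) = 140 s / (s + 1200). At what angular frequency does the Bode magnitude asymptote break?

1200 rad/s

The single real pole at s = −1200 gives a corner at ω = 1200 rad/s.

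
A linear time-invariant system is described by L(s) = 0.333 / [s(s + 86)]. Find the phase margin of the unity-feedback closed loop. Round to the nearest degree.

90°

Gain crossover: |L(jω)| = 1 at ω ≈ 0.00387 rad/sec.
∠L(j0.00387) = −90° − arctan(0.00387/86) ≈ -90.00°
PM = 180° + (-90.00°) = 90.00°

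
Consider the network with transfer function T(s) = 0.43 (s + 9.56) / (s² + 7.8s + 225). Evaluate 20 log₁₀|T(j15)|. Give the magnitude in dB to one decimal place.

-23.7 dB

|j15 + 9.56| = √(15² + 9.56²) = 17.79
|(j15)² + 7.8(j15) + 225| = |0 + j117| = 117
|T(j15)| = 0.43 × 17.79 / 117 = 0.065373
20 log₁₀(0.065373) = -23.69 dB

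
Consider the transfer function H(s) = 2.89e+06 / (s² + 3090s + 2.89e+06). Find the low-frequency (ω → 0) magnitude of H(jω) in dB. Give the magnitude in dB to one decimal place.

H(0) = 2.89e+06 / 2.89e+06 = 1
20 log₁₀(1) = 0.00 dB

0.0 dB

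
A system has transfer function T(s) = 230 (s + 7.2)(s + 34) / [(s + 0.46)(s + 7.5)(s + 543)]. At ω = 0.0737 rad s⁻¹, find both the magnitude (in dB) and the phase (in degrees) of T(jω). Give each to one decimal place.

|j0.0737 + 7.2| = √(0.0737² + 7.2²) = 7.2
|j0.0737 + 34| = √(0.0737² + 34²) = 34
|j0.0737 + 0.46| = √(0.0737² + 0.46²) = 0.4659
|j0.0737 + 7.5| = √(0.0737² + 7.5²) = 7.5
|j0.0737 + 543| = √(0.0737² + 543²) = 543
|T(j0.0737)| = 230 × 7.2 × 34 / (0.4659 × 7.5 × 543) = 29.677
20 log₁₀(29.677) = 29.45 dB
∠(j0.0737 + 7.2) = arctan(0.0737/7.2) = 0.59°
∠(j0.0737 + 34) = arctan(0.0737/34) = 0.12°
∠(j0.0737 + 0.46) = arctan(0.0737/0.46) = 9.10°
∠(j0.0737 + 7.5) = arctan(0.0737/7.5) = 0.56°
∠(j0.0737 + 543) = arctan(0.0737/543) = 0.01°
∠T(j0.0737) = 0.59° + 0.12° − (9.10° + 0.56° + 0.01°) = -8.96°

|T| = 29.4 dB, ∠T = -9.0°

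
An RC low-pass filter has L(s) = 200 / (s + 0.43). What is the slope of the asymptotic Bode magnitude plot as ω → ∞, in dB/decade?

With 0 zeros and 1 pole, the high-frequency asymptotic slope is 20 × (0 − 1) = -20 dB/decade.

-20 dB/decade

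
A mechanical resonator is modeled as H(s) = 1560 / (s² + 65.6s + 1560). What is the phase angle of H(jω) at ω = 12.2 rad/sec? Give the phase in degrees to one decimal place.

∠[(j12.2)² + 65.6(j12.2) + 1560] = ∠[1411.2 + j800.32] = 29.56°
∠H(j12.2) = −29.56° = -29.56°

-29.6°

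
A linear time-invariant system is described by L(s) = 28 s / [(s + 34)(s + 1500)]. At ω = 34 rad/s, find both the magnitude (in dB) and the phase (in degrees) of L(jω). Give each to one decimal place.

|j34| = 34
|j34 + 34| = √(34² + 34²) = 48.08
|j34 + 1500| = √(34² + 1500²) = 1500
|L(j34)| = 28 × 34 / (48.08 × 1500) = 0.013196
20 log₁₀(0.013196) = -37.59 dB
∠(j34) = 90.00°
∠(j34 + 34) = arctan(34/34) = 45.00°
∠(j34 + 1500) = arctan(34/1500) = 1.30°
∠L(j34) = 90.00° − (45.00° + 1.30°) = 43.70°

|L| = -37.6 dB, ∠L = 43.7 deg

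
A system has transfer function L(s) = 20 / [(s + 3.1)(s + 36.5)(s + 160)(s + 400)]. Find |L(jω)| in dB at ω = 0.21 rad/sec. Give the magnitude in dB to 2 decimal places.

-111.20 dB

|j0.21 + 3.1| = √(0.21² + 3.1²) = 3.107
|j0.21 + 36.5| = √(0.21² + 36.5²) = 36.5
|j0.21 + 160| = √(0.21² + 160²) = 160
|j0.21 + 400| = √(0.21² + 400²) = 400
|L(j0.21)| = 20 / (3.107 × 36.5 × 160 × 400) = 2.7555e-06
20 log₁₀(2.7555e-06) = -111.196 dB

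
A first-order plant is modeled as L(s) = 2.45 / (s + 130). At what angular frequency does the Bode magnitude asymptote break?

130 rad/sec

The single real pole at s = −130 gives a corner at ω = 130 rad/sec.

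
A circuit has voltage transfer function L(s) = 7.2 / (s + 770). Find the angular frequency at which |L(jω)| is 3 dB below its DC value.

For a single-pole low-pass, the −3 dB point is at the pole: ω = 770 rad/s.

770 rad/s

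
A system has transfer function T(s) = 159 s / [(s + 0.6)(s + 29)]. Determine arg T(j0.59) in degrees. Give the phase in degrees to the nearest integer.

∠(j0.59) = 90.00°
∠(j0.59 + 0.6) = arctan(0.59/0.6) = 44.52°
∠(j0.59 + 29) = arctan(0.59/29) = 1.17°
∠T(j0.59) = 90.00° − (44.52° + 1.17°) = 44.32°

44°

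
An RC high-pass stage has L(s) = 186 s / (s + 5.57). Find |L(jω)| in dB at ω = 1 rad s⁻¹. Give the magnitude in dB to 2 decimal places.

|j1| = 1
|j1 + 5.57| = √(1² + 5.57²) = 5.659
|L(j1)| = 186 × 1 / 5.659 = 32.868
20 log₁₀(32.868) = 30.335 dB

30.34 dB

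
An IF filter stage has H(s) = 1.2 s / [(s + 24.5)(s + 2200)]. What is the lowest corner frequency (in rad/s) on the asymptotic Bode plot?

24.5 rad/s

Break frequencies occur at each pole and zero magnitude: 24.5 rad/s, 2200 rad/s.
The lowest is 24.5 rad/s.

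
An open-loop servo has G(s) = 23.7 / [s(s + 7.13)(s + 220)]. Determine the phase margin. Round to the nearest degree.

Gain crossover: |G(jω)| = 1 at ω ≈ 0.0151 rad s⁻¹.
∠G(j0.0151) = −90° − arctan(0.0151/7.13) − arctan(0.0151/220) ≈ -90.13°
PM = 180° + (-90.13°) = 89.87°

90°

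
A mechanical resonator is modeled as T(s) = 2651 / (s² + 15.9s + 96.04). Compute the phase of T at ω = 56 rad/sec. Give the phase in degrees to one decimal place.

-163.7 deg

∠[(j56)² + 15.9(j56) + 96.04] = ∠[-3040 + j890.4] = 163.67°
∠T(j56) = −163.67° = -163.67°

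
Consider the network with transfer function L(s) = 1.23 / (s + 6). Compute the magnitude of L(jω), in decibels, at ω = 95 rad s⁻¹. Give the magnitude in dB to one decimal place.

|j95 + 6| = √(95² + 6²) = 95.19
|L(j95)| = 1.23 / 95.19 = 0.012922
20 log₁₀(0.012922) = -37.77 dB

-37.8 dB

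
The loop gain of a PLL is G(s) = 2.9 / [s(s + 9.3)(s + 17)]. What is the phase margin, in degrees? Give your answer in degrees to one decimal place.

89.8°

Gain crossover: |G(jω)| = 1 at ω ≈ 0.0183 rad s⁻¹.
∠G(j0.0183) = −90° − arctan(0.0183/9.3) − arctan(0.0183/17) ≈ -90.17°
PM = 180° + (-90.17°) = 89.83°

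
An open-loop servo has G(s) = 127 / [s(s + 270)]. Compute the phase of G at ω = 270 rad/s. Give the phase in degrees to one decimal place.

-135.0°

∠(j270 + 270) = arctan(270/270) = 45.00°
∠(j270) = 90.00°
∠G(j270) = − (45.00° + 90.00°) = -135.00°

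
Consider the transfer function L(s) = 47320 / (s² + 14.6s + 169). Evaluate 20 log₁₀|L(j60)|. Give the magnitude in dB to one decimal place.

|(j60)² + 14.6(j60) + 169| = |-3431 + j876| = 3541
|L(j60)| = 47320 / 3541 = 13.363
20 log₁₀(13.363) = 22.52 dB

22.5 dB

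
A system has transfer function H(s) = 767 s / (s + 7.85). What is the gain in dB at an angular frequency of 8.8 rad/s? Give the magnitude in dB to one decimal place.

|j8.8| = 8.8
|j8.8 + 7.85| = √(8.8² + 7.85²) = 11.79
|H(j8.8)| = 767 × 8.8 / 11.79 = 572.36
20 log₁₀(572.36) = 55.15 dB

55.2 dB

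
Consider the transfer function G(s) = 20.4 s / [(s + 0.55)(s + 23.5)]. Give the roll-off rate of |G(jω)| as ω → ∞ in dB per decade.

With 1 zero and 2 poles, the high-frequency asymptotic slope is 20 × (1 − 2) = -20 dB/decade.

-20 dB/decade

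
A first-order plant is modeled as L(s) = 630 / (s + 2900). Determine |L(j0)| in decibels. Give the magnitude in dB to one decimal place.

L(0) = 630 / 2900 = 0.21724
20 log₁₀(0.21724) = -13.26 dB

-13.3 dB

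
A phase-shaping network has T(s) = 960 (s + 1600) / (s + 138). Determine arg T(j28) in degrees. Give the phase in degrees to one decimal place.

-10.5 deg

∠(j28 + 1600) = arctan(28/1600) = 1.00°
∠(j28 + 138) = arctan(28/138) = 11.47°
∠T(j28) = 1.00° − 11.47° = -10.47°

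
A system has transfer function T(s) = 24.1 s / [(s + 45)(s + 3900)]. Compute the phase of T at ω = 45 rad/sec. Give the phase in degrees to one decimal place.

∠(j45) = 90.00°
∠(j45 + 45) = arctan(45/45) = 45.00°
∠(j45 + 3900) = arctan(45/3900) = 0.66°
∠T(j45) = 90.00° − (45.00° + 0.66°) = 44.34°

44.3°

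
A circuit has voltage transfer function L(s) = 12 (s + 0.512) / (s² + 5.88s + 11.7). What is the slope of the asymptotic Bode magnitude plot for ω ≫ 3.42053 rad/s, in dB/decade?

With 1 zero and 2 poles, the high-frequency asymptotic slope is 20 × (1 − 2) = -20 dB/decade.

-20 dB/decade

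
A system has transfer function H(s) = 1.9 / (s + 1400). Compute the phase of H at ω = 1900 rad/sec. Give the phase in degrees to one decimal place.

-53.6 deg

∠(j1900 + 1400) = arctan(1900/1400) = 53.62°
∠H(j1900) = −53.62° = -53.62°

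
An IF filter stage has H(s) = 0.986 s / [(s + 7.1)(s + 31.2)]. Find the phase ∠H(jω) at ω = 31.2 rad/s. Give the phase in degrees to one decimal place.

∠(j31.2) = 90.00°
∠(j31.2 + 7.1) = arctan(31.2/7.1) = 77.18°
∠(j31.2 + 31.2) = arctan(31.2/31.2) = 45.00°
∠H(j31.2) = 90.00° − (77.18° + 45.00°) = -32.18°

-32.2 deg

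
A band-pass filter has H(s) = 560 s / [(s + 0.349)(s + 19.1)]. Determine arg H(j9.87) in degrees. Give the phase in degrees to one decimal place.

-25.3°

∠(j9.87) = 90.00°
∠(j9.87 + 0.349) = arctan(9.87/0.349) = 87.97°
∠(j9.87 + 19.1) = arctan(9.87/19.1) = 27.33°
∠H(j9.87) = 90.00° − (87.97° + 27.33°) = -25.30°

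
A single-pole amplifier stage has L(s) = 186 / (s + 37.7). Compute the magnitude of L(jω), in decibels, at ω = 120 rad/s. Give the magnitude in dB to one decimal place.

|j120 + 37.7| = √(120² + 37.7²) = 125.8
|L(j120)| = 186 / 125.8 = 1.4787
20 log₁₀(1.4787) = 3.40 dB

3.4 dB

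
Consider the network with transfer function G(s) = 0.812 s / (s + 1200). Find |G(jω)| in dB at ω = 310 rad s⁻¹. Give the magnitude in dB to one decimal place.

|j310| = 310
|j310 + 1200| = √(310² + 1200²) = 1239
|G(j310)| = 0.812 × 310 / 1239 = 0.2031
20 log₁₀(0.2031) = -13.85 dB

-13.8 dB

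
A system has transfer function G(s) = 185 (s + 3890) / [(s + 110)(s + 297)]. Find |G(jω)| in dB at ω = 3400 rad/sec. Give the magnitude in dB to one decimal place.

-21.7 dB

|j3400 + 3890| = √(3400² + 3890²) = 5166
|j3400 + 110| = √(3400² + 110²) = 3402
|j3400 + 297| = √(3400² + 297²) = 3413
|G(j3400)| = 185 × 5166 / (3402 × 3413) = 0.082324
20 log₁₀(0.082324) = -21.69 dB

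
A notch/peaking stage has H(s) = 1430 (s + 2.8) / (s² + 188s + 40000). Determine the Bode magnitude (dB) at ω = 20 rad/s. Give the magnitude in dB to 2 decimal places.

-2.78 dB

|j20 + 2.8| = √(20² + 2.8²) = 20.2
|(j20)² + 188(j20) + 40000| = |39600 + j3760| = 3.978e+04
|H(j20)| = 1430 × 20.2 / 3.978e+04 = 0.726
20 log₁₀(0.726) = -2.781 dB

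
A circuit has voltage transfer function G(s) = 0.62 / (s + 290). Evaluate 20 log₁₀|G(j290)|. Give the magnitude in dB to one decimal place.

-56.4 dB

|j290 + 290| = √(290² + 290²) = 410.1
|G(j290)| = 0.62 / 410.1 = 0.0015117
20 log₁₀(0.0015117) = -56.41 dB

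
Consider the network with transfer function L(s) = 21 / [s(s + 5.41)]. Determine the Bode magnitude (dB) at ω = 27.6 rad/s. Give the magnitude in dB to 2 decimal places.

-31.36 dB

|j27.6 + 5.41| = √(27.6² + 5.41²) = 28.13
|j27.6| = 27.6
|L(j27.6)| = 21 / (28.13 × 27.6) = 0.027053
20 log₁₀(0.027053) = -31.356 dB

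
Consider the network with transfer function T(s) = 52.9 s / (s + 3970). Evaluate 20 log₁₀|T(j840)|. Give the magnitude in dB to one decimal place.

|j840| = 840
|j840 + 3970| = √(840² + 3970²) = 4058
|T(j840)| = 52.9 × 840 / 4058 = 10.951
20 log₁₀(10.951) = 20.79 dB

20.8 dB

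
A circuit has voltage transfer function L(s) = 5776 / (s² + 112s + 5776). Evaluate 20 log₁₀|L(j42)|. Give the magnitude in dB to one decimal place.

-0.6 dB

|(j42)² + 112(j42) + 5776| = |4012 + j4704| = 6183
|L(j42)| = 5776 / 6183 = 0.93424
20 log₁₀(0.93424) = -0.59 dB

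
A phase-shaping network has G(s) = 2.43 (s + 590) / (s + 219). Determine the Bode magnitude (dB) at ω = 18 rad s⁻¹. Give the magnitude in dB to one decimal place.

|j18 + 590| = √(18² + 590²) = 590.3
|j18 + 219| = √(18² + 219²) = 219.7
|G(j18)| = 2.43 × 590.3 / 219.7 = 6.5276
20 log₁₀(6.5276) = 16.30 dB

16.3 dB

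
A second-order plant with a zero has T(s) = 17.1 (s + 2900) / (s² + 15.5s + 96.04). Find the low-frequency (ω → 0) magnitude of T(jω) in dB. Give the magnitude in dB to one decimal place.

T(0) = 17.1 × 2900 / 96.04 = 516.35
20 log₁₀(516.35) = 54.26 dB

54.3 dB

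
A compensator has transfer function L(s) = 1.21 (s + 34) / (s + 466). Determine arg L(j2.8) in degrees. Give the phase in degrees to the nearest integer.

∠(j2.8 + 34) = arctan(2.8/34) = 4.71°
∠(j2.8 + 466) = arctan(2.8/466) = 0.34°
∠L(j2.8) = 4.71° − 0.34° = 4.36°

4 deg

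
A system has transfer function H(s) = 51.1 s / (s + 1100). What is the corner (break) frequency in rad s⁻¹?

1100 rad s⁻¹

The single real pole at s = −1100 gives a corner at ω = 1100 rad s⁻¹.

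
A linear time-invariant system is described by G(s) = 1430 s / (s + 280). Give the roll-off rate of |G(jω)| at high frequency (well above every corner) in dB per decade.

0 dB/decade

With 1 zero and 1 pole, the high-frequency asymptotic slope is 20 × (1 − 1) = 0 dB/decade.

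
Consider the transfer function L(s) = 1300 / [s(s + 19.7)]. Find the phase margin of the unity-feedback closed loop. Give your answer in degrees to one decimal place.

30.5°

Gain crossover: |L(jω)| = 1 at ω ≈ 33.5 rad/s.
∠L(j33.5) = −90° − arctan(33.5/19.7) ≈ -149.52°
PM = 180° + (-149.52°) = 30.48°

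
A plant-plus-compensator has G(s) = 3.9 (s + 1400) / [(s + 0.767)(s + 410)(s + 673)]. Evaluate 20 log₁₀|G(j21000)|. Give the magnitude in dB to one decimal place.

-161.1 dB

|j21000 + 1400| = √(21000² + 1400²) = 2.105e+04
|j21000 + 0.767| = √(21000² + 0.767²) = 2.1e+04
|j21000 + 410| = √(21000² + 410²) = 2.1e+04
|j21000 + 673| = √(21000² + 673²) = 2.101e+04
|G(j21000)| = 3.9 × 2.105e+04 / (2.1e+04 × 2.1e+04 × 2.101e+04) = 8.8569e-09
20 log₁₀(8.8569e-09) = -161.05 dB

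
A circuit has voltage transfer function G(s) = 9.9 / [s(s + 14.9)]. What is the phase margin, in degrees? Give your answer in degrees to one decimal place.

Gain crossover: |G(jω)| = 1 at ω ≈ 0.664 rad/s.
∠G(j0.664) = −90° − arctan(0.664/14.9) ≈ -92.55°
PM = 180° + (-92.55°) = 87.45°

87.4°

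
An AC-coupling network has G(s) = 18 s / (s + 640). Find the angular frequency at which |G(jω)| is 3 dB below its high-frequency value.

640 rad/s

For a single-pole high-pass, the −3 dB point is at the pole: ω = 640 rad/s.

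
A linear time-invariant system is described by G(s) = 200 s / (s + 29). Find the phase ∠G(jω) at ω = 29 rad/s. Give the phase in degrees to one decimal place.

∠(j29) = 90.00°
∠(j29 + 29) = arctan(29/29) = 45.00°
∠G(j29) = 90.00° − 45.00° = 45.00°

45.0°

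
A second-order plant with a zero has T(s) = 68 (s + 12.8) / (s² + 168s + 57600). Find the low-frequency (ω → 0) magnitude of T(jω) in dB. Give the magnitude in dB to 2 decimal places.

T(0) = 68 × 12.8 / 57600 = 0.015111
20 log₁₀(0.015111) = -36.414 dB

-36.41 dB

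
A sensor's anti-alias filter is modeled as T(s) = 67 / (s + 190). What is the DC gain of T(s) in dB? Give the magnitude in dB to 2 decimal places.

-9.05 dB

T(0) = 67 / 190 = 0.35263
20 log₁₀(0.35263) = -9.054 dB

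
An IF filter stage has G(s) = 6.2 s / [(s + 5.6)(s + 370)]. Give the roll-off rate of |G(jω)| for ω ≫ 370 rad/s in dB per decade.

With 1 zero and 2 poles, the high-frequency asymptotic slope is 20 × (1 − 2) = -20 dB/decade.

-20 dB/decade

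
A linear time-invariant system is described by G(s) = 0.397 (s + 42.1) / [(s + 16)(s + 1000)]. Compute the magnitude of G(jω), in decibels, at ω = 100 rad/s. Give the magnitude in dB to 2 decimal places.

|j100 + 42.1| = √(100² + 42.1²) = 108.5
|j100 + 16| = √(100² + 16²) = 101.3
|j100 + 1000| = √(100² + 1000²) = 1005
|G(j100)| = 0.397 × 108.5 / (101.3 × 1005) = 0.00042323
20 log₁₀(0.00042323) = -67.469 dB

-67.47 dB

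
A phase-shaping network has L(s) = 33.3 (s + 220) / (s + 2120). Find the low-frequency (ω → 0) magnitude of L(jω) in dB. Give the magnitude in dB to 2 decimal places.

10.77 dB

L(0) = 33.3 × 220 / 2120 = 3.4557
20 log₁₀(3.4557) = 10.771 dB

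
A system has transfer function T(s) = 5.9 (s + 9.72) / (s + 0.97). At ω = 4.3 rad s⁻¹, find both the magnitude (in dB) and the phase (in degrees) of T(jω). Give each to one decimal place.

|T| = 23.1 dB, ∠T = -53.4 deg

|j4.3 + 9.72| = √(4.3² + 9.72²) = 10.63
|j4.3 + 0.97| = √(4.3² + 0.97²) = 4.408
|T(j4.3)| = 5.9 × 10.63 / 4.408 = 14.226
20 log₁₀(14.226) = 23.06 dB
∠(j4.3 + 9.72) = arctan(4.3/9.72) = 23.86°
∠(j4.3 + 0.97) = arctan(4.3/0.97) = 77.29°
∠T(j4.3) = 23.86° − 77.29° = -53.42°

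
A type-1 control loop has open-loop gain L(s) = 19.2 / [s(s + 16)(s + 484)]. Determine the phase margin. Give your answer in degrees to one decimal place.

Gain crossover: |L(jω)| = 1 at ω ≈ 0.00248 rad/s.
∠L(j0.00248) = −90° − arctan(0.00248/16) − arctan(0.00248/484) ≈ -90.01°
PM = 180° + (-90.01°) = 89.99°

90.0 deg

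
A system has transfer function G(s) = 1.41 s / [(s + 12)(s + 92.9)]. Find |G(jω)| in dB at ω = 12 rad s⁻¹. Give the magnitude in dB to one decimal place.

-39.5 dB

|j12| = 12
|j12 + 12| = √(12² + 12²) = 16.97
|j12 + 92.9| = √(12² + 92.9²) = 93.67
|G(j12)| = 1.41 × 12 / (16.97 × 93.67) = 0.010644
20 log₁₀(0.010644) = -39.46 dB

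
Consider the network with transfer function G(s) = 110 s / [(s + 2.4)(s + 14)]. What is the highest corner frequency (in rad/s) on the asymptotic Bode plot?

Break frequencies occur at each pole and zero magnitude: 2.4 rad/s, 14 rad/s.
The highest is 14 rad/s.

14 rad/s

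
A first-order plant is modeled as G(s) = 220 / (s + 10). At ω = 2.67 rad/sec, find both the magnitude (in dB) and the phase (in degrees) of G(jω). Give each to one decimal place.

|j2.67 + 10| = √(2.67² + 10²) = 10.35
|G(j2.67)| = 220 / 10.35 = 21.255
20 log₁₀(21.255) = 26.55 dB
∠(j2.67 + 10) = arctan(2.67/10) = 14.95°
∠G(j2.67) = −14.95° = -14.95°

|G| = 26.5 dB, ∠G = -14.9°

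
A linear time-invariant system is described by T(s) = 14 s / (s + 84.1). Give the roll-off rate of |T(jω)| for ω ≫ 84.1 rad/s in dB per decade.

0 dB/decade

With 1 zero and 1 pole, the high-frequency asymptotic slope is 20 × (1 − 1) = 0 dB/decade.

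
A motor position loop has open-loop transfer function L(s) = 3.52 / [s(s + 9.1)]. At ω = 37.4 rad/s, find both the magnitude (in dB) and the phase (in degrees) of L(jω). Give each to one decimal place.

|L| = -52.2 dB, ∠L = -166.3 deg

|j37.4 + 9.1| = √(37.4² + 9.1²) = 38.49
|j37.4| = 37.4
|L(j37.4)| = 3.52 / (38.49 × 37.4) = 0.0024452
20 log₁₀(0.0024452) = -52.23 dB
∠(j37.4 + 9.1) = arctan(37.4/9.1) = 76.32°
∠(j37.4) = 90.00°
∠L(j37.4) = − (76.32° + 90.00°) = -166.32°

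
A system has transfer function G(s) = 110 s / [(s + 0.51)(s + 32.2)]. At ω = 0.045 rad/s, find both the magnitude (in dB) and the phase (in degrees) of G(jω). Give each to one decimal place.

|j0.045| = 0.045
|j0.045 + 0.51| = √(0.045² + 0.51²) = 0.512
|j0.045 + 32.2| = √(0.045² + 32.2²) = 32.2
|G(j0.045)| = 110 × 0.045 / (0.512 × 32.2) = 0.30026
20 log₁₀(0.30026) = -10.45 dB
∠(j0.045) = 90.00°
∠(j0.045 + 0.51) = arctan(0.045/0.51) = 5.04°
∠(j0.045 + 32.2) = arctan(0.045/32.2) = 0.08°
∠G(j0.045) = 90.00° − (5.04° + 0.08°) = 84.88°

|G| = -10.5 dB, ∠G = 84.9 deg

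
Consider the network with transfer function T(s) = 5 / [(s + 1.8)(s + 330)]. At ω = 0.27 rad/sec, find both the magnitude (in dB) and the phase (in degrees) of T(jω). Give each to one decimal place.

|T| = -41.6 dB, ∠T = -8.6°

|j0.27 + 1.8| = √(0.27² + 1.8²) = 1.82
|j0.27 + 330| = √(0.27² + 330²) = 330
|T(j0.27)| = 5 / (1.82 × 330) = 0.0083244
20 log₁₀(0.0083244) = -41.59 dB
∠(j0.27 + 1.8) = arctan(0.27/1.8) = 8.53°
∠(j0.27 + 330) = arctan(0.27/330) = 0.05°
∠T(j0.27) = − (8.53° + 0.05°) = -8.58°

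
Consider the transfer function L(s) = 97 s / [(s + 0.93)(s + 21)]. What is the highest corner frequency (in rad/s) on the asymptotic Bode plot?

Break frequencies occur at each pole and zero magnitude: 0.93 rad/s, 21 rad/s.
The highest is 21 rad/s.

21 rad/s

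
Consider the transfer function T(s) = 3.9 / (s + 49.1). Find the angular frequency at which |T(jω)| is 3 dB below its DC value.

49.1 rad s⁻¹

For a single-pole low-pass, the −3 dB point is at the pole: ω = 49.1 rad s⁻¹.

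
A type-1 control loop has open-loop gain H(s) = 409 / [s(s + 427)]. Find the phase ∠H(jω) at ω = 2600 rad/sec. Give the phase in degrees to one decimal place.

-170.7°

∠(j2600 + 427) = arctan(2600/427) = 80.67°
∠(j2600) = 90.00°
∠H(j2600) = − (80.67° + 90.00°) = -170.67°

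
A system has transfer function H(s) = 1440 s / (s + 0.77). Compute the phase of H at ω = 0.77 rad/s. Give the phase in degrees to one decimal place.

45.0°

∠(j0.77) = 90.00°
∠(j0.77 + 0.77) = arctan(0.77/0.77) = 45.00°
∠H(j0.77) = 90.00° − 45.00° = 45.00°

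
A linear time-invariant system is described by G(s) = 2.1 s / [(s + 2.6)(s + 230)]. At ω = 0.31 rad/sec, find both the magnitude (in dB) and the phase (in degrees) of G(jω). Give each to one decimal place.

|j0.31| = 0.31
|j0.31 + 2.6| = √(0.31² + 2.6²) = 2.618
|j0.31 + 230| = √(0.31² + 230²) = 230
|G(j0.31)| = 2.1 × 0.31 / (2.618 × 230) = 0.001081
20 log₁₀(0.001081) = -59.32 dB
∠(j0.31) = 90.00°
∠(j0.31 + 2.6) = arctan(0.31/2.6) = 6.80°
∠(j0.31 + 230) = arctan(0.31/230) = 0.08°
∠G(j0.31) = 90.00° − (6.80° + 0.08°) = 83.12°

|G| = -59.3 dB, ∠G = 83.1°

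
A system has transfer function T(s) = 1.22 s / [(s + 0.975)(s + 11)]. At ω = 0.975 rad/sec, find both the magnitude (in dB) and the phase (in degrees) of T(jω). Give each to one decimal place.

|j0.975| = 0.975
|j0.975 + 0.975| = √(0.975² + 0.975²) = 1.379
|j0.975 + 11| = √(0.975² + 11²) = 11.04
|T(j0.975)| = 1.22 × 0.975 / (1.379 × 11.04) = 0.078118
20 log₁₀(0.078118) = -22.14 dB
∠(j0.975) = 90.00°
∠(j0.975 + 0.975) = arctan(0.975/0.975) = 45.00°
∠(j0.975 + 11) = arctan(0.975/11) = 5.07°
∠T(j0.975) = 90.00° − (45.00° + 5.07°) = 39.93°

|T| = -22.1 dB, ∠T = 39.9°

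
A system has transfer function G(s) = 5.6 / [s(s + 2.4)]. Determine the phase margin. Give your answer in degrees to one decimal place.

52.4°

Gain crossover: |G(jω)| = 1 at ω ≈ 1.85 rad/sec.
∠G(j1.85) = −90° − arctan(1.85/2.4) ≈ -127.60°
PM = 180° + (-127.60°) = 52.40°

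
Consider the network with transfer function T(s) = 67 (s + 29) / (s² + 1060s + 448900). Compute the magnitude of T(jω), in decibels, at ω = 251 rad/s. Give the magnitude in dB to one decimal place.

-28.8 dB

|j251 + 29| = √(251² + 29²) = 252.7
|(j251)² + 1060(j251) + 448900| = |3.859e+05 + j2.6606e+05| = 4.687e+05
|T(j251)| = 67 × 252.7 / 4.687e+05 = 0.036117
20 log₁₀(0.036117) = -28.85 dB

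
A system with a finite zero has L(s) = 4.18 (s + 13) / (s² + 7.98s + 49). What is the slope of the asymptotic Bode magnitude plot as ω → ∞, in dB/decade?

With 1 zero and 2 poles, the high-frequency asymptotic slope is 20 × (1 − 2) = -20 dB/decade.

-20 dB/decade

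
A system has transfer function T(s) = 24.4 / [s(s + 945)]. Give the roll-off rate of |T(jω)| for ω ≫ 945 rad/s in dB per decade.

With 0 zeros and 2 poles, the high-frequency asymptotic slope is 20 × (0 − 2) = -40 dB/decade.

-40 dB/decade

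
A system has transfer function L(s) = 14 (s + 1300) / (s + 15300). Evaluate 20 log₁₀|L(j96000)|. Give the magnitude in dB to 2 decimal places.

|j96000 + 1300| = √(96000² + 1300²) = 9.601e+04
|j96000 + 15300| = √(96000² + 15300²) = 9.721e+04
|L(j96000)| = 14 × 9.601e+04 / 9.721e+04 = 13.827
20 log₁₀(13.827) = 22.814 dB

22.81 dB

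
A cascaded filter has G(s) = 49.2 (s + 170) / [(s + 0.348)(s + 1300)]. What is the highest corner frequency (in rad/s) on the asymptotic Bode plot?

Break frequencies occur at each pole and zero magnitude: 0.348 rad/s, 170 rad/s, 1300 rad/s.
The highest is 1300 rad/s.

1300 rad/s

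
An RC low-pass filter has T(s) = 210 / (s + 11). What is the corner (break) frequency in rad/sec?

11 rad/sec

The single real pole at s = −11 gives a corner at ω = 11 rad/sec.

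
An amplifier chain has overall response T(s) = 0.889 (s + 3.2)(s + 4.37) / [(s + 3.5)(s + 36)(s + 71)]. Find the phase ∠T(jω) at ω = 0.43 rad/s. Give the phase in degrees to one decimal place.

5.2°

∠(j0.43 + 3.2) = arctan(0.43/3.2) = 7.65°
∠(j0.43 + 4.37) = arctan(0.43/4.37) = 5.62°
∠(j0.43 + 3.5) = arctan(0.43/3.5) = 7.00°
∠(j0.43 + 36) = arctan(0.43/36) = 0.68°
∠(j0.43 + 71) = arctan(0.43/71) = 0.35°
∠T(j0.43) = 7.65° + 5.62° − (7.00° + 0.68° + 0.35°) = 5.24°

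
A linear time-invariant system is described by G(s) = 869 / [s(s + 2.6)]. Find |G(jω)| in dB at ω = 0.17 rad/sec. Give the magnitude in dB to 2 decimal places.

|j0.17 + 2.6| = √(0.17² + 2.6²) = 2.606
|j0.17| = 0.17
|G(j0.17)| = 869 / (2.606 × 0.17) = 1961.9
20 log₁₀(1961.9) = 65.853 dB

65.85 dB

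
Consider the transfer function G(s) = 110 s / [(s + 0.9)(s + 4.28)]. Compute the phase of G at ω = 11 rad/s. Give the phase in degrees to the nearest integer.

-64°

∠(j11) = 90.00°
∠(j11 + 0.9) = arctan(11/0.9) = 85.32°
∠(j11 + 4.28) = arctan(11/4.28) = 68.74°
∠G(j11) = 90.00° − (85.32° + 68.74°) = -64.06°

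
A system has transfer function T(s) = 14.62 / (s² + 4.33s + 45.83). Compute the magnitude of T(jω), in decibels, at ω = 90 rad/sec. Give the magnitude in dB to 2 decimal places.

|(j90)² + 4.33(j90) + 45.83| = |-8054.2 + j389.7| = 8064
|T(j90)| = 14.62 / 8064 = 0.0018131
20 log₁₀(0.0018131) = -54.832 dB

-54.83 dB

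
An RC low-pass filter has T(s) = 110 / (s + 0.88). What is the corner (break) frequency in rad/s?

The single real pole at s = −0.88 gives a corner at ω = 0.88 rad/s.

0.88 rad/s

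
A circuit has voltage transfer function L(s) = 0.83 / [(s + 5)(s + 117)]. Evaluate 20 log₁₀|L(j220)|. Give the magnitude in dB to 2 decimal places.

|j220 + 5| = √(220² + 5²) = 220.1
|j220 + 117| = √(220² + 117²) = 249.2
|L(j220)| = 0.83 / (220.1 × 249.2) = 1.5137e-05
20 log₁₀(1.5137e-05) = -96.399 dB

-96.40 dB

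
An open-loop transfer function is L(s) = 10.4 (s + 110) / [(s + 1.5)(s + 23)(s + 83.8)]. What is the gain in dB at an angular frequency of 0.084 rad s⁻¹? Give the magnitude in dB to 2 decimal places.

|j0.084 + 110| = √(0.084² + 110²) = 110
|j0.084 + 1.5| = √(0.084² + 1.5²) = 1.502
|j0.084 + 23| = √(0.084² + 23²) = 23
|j0.084 + 83.8| = √(0.084² + 83.8²) = 83.8
|L(j0.084)| = 10.4 × 110 / (1.502 × 23 × 83.8) = 0.39508
20 log₁₀(0.39508) = -8.066 dB

-8.07 dB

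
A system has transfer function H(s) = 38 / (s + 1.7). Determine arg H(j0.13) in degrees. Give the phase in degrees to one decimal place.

∠(j0.13 + 1.7) = arctan(0.13/1.7) = 4.37°
∠H(j0.13) = −4.37° = -4.37°

-4.4°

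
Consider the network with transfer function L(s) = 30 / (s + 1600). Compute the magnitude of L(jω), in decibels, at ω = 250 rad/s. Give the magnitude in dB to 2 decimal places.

|j250 + 1600| = √(250² + 1600²) = 1619
|L(j250)| = 30 / 1619 = 0.018525
20 log₁₀(0.018525) = -34.645 dB

-34.64 dB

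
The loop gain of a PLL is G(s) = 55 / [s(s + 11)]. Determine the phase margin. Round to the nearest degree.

67 deg

Gain crossover: |G(jω)| = 1 at ω ≈ 4.61 rad/sec.
∠G(j4.61) = −90° − arctan(4.61/11) ≈ -112.74°
PM = 180° + (-112.74°) = 67.26°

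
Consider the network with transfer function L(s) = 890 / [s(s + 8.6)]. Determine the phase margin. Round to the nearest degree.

Gain crossover: |L(jω)| = 1 at ω ≈ 29.2 rad/s.
∠L(j29.2) = −90° − arctan(29.2/8.6) ≈ -163.60°
PM = 180° + (-163.60°) = 16.40°

16°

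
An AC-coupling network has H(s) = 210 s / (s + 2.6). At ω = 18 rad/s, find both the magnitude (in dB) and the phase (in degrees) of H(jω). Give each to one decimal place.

|H| = 46.4 dB, ∠H = 8.2°

|j18| = 18
|j18 + 2.6| = √(18² + 2.6²) = 18.19
|H(j18)| = 210 × 18 / 18.19 = 207.84
20 log₁₀(207.84) = 46.35 dB
∠(j18) = 90.00°
∠(j18 + 2.6) = arctan(18/2.6) = 81.78°
∠H(j18) = 90.00° − 81.78° = 8.22°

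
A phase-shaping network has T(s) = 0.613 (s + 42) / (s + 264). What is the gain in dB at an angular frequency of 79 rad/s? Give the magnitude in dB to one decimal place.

|j79 + 42| = √(79² + 42²) = 89.47
|j79 + 264| = √(79² + 264²) = 275.6
|T(j79)| = 0.613 × 89.47 / 275.6 = 0.19903
20 log₁₀(0.19903) = -14.02 dB

-14.0 dB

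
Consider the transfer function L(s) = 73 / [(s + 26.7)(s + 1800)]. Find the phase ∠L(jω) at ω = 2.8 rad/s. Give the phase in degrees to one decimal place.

∠(j2.8 + 26.7) = arctan(2.8/26.7) = 5.99°
∠(j2.8 + 1800) = arctan(2.8/1800) = 0.09°
∠L(j2.8) = − (5.99° + 0.09°) = -6.08°

-6.1°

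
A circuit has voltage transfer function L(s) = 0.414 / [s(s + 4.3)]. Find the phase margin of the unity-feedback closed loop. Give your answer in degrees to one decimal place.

Gain crossover: |L(jω)| = 1 at ω ≈ 0.0963 rad/s.
∠L(j0.0963) = −90° − arctan(0.0963/4.3) ≈ -91.28°
PM = 180° + (-91.28°) = 88.72°

88.7°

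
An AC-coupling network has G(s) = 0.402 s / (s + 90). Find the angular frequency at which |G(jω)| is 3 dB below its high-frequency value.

For a single-pole high-pass, the −3 dB point is at the pole: ω = 90 rad/sec.

90 rad/sec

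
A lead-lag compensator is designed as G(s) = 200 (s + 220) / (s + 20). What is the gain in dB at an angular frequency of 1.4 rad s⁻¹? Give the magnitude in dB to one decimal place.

66.8 dB

|j1.4 + 220| = √(1.4² + 220²) = 220
|j1.4 + 20| = √(1.4² + 20²) = 20.05
|G(j1.4)| = 200 × 220 / 20.05 = 2194.7
20 log₁₀(2194.7) = 66.83 dB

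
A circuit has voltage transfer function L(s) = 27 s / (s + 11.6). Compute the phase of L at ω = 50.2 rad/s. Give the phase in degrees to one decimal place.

∠(j50.2) = 90.00°
∠(j50.2 + 11.6) = arctan(50.2/11.6) = 76.99°
∠L(j50.2) = 90.00° − 76.99° = 13.01°

13.0 deg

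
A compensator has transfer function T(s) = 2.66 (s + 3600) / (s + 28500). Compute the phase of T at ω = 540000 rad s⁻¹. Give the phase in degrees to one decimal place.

∠(j540000 + 3600) = arctan(540000/3600) = 89.62°
∠(j540000 + 28500) = arctan(540000/28500) = 86.98°
∠T(j540000) = 89.62° − 86.98° = 2.64°

2.6°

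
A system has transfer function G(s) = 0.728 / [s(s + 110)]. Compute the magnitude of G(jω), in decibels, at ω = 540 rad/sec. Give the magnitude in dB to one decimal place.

|j540 + 110| = √(540² + 110²) = 551.1
|j540| = 540
|G(j540)| = 0.728 / (551.1 × 540) = 2.4463e-06
20 log₁₀(2.4463e-06) = -112.23 dB

-112.2 dB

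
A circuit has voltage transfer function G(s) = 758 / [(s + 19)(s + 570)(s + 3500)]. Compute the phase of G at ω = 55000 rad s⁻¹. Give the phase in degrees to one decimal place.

-265.7°

∠(j55000 + 19) = arctan(55000/19) = 89.98°
∠(j55000 + 570) = arctan(55000/570) = 89.41°
∠(j55000 + 3500) = arctan(55000/3500) = 86.36°
∠G(j55000) = − (89.98° + 89.41° + 86.36°) = -265.75°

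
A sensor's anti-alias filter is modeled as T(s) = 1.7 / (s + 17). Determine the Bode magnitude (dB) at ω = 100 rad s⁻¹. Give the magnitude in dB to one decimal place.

-35.5 dB

|j100 + 17| = √(100² + 17²) = 101.4
|T(j100)| = 1.7 / 101.4 = 0.01676
20 log₁₀(0.01676) = -35.51 dB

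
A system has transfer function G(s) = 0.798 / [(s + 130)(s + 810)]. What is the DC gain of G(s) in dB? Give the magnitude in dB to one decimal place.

G(0) = 0.798 / (130 × 810) = 7.5783e-06
20 log₁₀(7.5783e-06) = -102.41 dB

-102.4 dB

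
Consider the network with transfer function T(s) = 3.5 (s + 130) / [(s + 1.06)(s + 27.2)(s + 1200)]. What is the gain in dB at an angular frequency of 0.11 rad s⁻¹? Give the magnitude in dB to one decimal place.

-37.7 dB

|j0.11 + 130| = √(0.11² + 130²) = 130
|j0.11 + 1.06| = √(0.11² + 1.06²) = 1.066
|j0.11 + 27.2| = √(0.11² + 27.2²) = 27.2
|j0.11 + 1200| = √(0.11² + 1200²) = 1200
|T(j0.11)| = 3.5 × 130 / (1.066 × 27.2 × 1200) = 0.013081
20 log₁₀(0.013081) = -37.67 dB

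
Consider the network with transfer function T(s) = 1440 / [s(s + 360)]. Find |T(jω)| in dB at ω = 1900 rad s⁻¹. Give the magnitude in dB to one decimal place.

-68.1 dB

|j1900 + 360| = √(1900² + 360²) = 1934
|j1900| = 1900
|T(j1900)| = 1440 / (1934 × 1900) = 0.00039192
20 log₁₀(0.00039192) = -68.14 dB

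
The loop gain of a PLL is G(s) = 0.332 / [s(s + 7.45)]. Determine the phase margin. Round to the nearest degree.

90 deg

Gain crossover: |G(jω)| = 1 at ω ≈ 0.0446 rad s⁻¹.
∠G(j0.0446) = −90° − arctan(0.0446/7.45) ≈ -90.34°
PM = 180° + (-90.34°) = 89.66°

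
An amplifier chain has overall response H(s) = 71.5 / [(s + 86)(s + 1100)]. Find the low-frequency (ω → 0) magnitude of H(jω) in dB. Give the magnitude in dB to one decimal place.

-62.4 dB

H(0) = 71.5 / (86 × 1100) = 0.00075581
20 log₁₀(0.00075581) = -62.43 dB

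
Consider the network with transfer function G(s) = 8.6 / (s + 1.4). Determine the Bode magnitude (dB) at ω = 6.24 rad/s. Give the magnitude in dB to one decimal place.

|j6.24 + 1.4| = √(6.24² + 1.4²) = 6.395
|G(j6.24)| = 8.6 / 6.395 = 1.3448
20 log₁₀(1.3448) = 2.57 dB

2.6 dB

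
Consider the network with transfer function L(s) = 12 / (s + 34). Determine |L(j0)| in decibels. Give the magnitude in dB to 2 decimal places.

L(0) = 12 / 34 = 0.35294
20 log₁₀(0.35294) = -9.046 dB

-9.05 dB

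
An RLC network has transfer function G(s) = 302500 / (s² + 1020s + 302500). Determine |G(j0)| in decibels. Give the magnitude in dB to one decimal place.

G(0) = 302500 / 302500 = 1
20 log₁₀(1) = 0.00 dB

0.0 dB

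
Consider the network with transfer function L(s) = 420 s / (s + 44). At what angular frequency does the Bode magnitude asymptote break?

44 rad s⁻¹

The single real pole at s = −44 gives a corner at ω = 44 rad s⁻¹.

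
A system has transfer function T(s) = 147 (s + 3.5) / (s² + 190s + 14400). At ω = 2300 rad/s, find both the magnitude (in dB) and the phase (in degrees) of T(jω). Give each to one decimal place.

|j2300 + 3.5| = √(2300² + 3.5²) = 2300
|(j2300)² + 190(j2300) + 14400| = |-5.2756e+06 + j4.37e+05| = 5.294e+06
|T(j2300)| = 147 × 2300 / 5.294e+06 = 0.063869
20 log₁₀(0.063869) = -23.89 dB
∠(j2300 + 3.5) = arctan(2300/3.5) = 89.91°
∠[(j2300)² + 190(j2300) + 14400] = ∠[-5.2756e+06 + j4.37e+05] = 175.26°
∠T(j2300) = 89.91° − 175.26° = -85.35°

|T| = -23.9 dB, ∠T = -85.4°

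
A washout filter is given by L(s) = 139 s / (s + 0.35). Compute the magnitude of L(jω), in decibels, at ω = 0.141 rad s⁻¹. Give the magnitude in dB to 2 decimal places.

|j0.141| = 0.141
|j0.141 + 0.35| = √(0.141² + 0.35²) = 0.3773
|L(j0.141)| = 139 × 0.141 / 0.3773 = 51.941
20 log₁₀(51.941) = 34.310 dB

34.31 dB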